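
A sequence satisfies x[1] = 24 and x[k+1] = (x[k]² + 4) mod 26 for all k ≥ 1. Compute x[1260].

We have x[1] = 24, x[2] = 8, x[3] = 16, x[4] = 0, x[5] = 4, x[6] = 20, x[7] = 14, x[8] = 18, x[9] = 16.
Since x[9] = x[3] = 16, the sequence is eventually periodic: after a pre-period of length 2 it cycles with period 6.
For k ≥ 3, x[k] depends only on (k - 3) mod 6. (1260 - 3) mod 6 = 3, so x[1260] = x[6] = 20.

20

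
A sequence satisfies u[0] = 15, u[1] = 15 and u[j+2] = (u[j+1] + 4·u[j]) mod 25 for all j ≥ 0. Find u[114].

Computing terms: u[0] = 15, u[1] = 15, u[2] = 0, u[3] = 10, u[4] = 10, u[5] = 0, u[6] = 15, u[7] = 15.
Since (u[6], u[7]) = (u[0], u[1]) = (15, 15) (two consecutive terms determine the rest), the sequence is periodic with period 6.
(114 - 0) mod 6 = 0, so u[114] = u[0] = 15.

15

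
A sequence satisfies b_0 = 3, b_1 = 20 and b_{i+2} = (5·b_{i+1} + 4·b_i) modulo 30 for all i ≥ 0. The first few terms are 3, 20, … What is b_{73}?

b_0 = 3,  b_1 = 20,  b_2 = 22,  b_3 = 10,  b_4 = 18,  b_5 = 10,  b_6 = 2,  b_7 = 20,  b_8 = 18,  b_9 = 20,  b_{10} = 22.
Since (b_9, b_{10}) = (b_1, b_2) = (20, 22) (two consecutive terms determine the rest), the sequence is eventually periodic: after a pre-period of length 1 it cycles with period 8.
For i ≥ 1, b_i depends only on (i - 1) mod 8. (73 - 1) mod 8 = 0, so b_{73} = b_1 = 20.

20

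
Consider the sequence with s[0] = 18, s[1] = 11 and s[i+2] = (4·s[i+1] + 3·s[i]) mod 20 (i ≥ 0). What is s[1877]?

We have s[0] = 18, s[1] = 11, s[2] = 18, s[3] = 5, s[4] = 14, s[5] = 11, s[6] = 6, s[7] = 17, s[8] = 6, s[9] = 15, s[10] = 18, s[11] = 17, s[12] = 2, s[13] = 19, s[14] = 2, s[15] = 5, s[16] = 6, s[17] = 19, s[18] = 14, s[19] = 13, s[20] = 14, s[21] = 15, s[22] = 2, s[23] = 13, s[24] = 18, s[25] = 11.
Since (s[24], s[25]) = (s[0], s[1]) = (18, 11) (two consecutive terms determine the rest), the sequence is periodic with period 24.
So s[1877] = s[0 + ((1877-0) mod 24)] = s[5] = 11.

11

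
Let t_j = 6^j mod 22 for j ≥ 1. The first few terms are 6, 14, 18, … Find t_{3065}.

t_1 = 6, t_2 = 14, t_3 = 18, t_4 = 20, t_5 = 10, t_6 = 16, t_7 = 8, t_8 = 4, t_9 = 2, t_{10} = 12, t_{11} = 6.
The sequence repeats with period 10.
So t_{3065} = t_{1 + ((3065-1) mod 10)} = t_5 = 10.

10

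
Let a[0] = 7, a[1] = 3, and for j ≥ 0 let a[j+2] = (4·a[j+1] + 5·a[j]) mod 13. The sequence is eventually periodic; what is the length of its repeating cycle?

4

Listing terms: a[0] = 7; a[1] = 3; a[2] = 8; a[3] = 8; a[4] = 7; a[5] = 3.
The sequence repeats with period 4.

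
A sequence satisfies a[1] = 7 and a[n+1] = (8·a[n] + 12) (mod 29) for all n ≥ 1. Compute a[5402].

Listing terms: a[1] = 7, a[2] = 10, a[3] = 5, a[4] = 23, a[5] = 22, a[6] = 14, a[7] = 8, a[8] = 18, a[9] = 11, a[10] = 13, a[11] = 0, a[12] = 12, a[13] = 21, a[14] = 6, a[15] = 2, a[16] = 28, a[17] = 4, a[18] = 15, a[19] = 16, a[20] = 24, a[21] = 1, a[22] = 20, a[23] = 27, a[24] = 25, a[25] = 9, a[26] = 26, a[27] = 17, a[28] = 3, a[29] = 7.
The sequence repeats with period 28.
(5402 - 1) mod 28 = 25, so a[5402] = a[26] = 26.

26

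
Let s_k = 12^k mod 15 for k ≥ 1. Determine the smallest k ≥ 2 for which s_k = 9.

2

Listing terms: s_1 = 12; s_2 = 9; s_3 = 3; s_4 = 6; s_5 = 12.
Since s_5 = s_1 = 12, the sequence is periodic with period 4.
The value 9 first appears (with k ≥ 2) at s_2.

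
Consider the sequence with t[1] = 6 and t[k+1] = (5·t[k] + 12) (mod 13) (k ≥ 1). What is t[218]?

We have t[1] = 6; t[2] = 3; t[3] = 1; t[4] = 4; t[5] = 6.
The sequence repeats with period 4.
(218 - 1) mod 4 = 1, so t[218] = t[2] = 3.

3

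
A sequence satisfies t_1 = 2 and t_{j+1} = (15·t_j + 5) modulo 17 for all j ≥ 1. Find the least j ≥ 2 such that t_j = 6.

We have t_1 = 2; t_2 = 1; t_3 = 3; t_4 = 16; t_5 = 7; t_6 = 8; t_7 = 6; t_8 = 10; t_9 = 2.
The sequence repeats with period 8.
The value 6 first appears (with j ≥ 2) at t_7.

7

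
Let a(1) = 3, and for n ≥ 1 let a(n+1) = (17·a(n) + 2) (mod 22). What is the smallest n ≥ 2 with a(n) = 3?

11

a(1) = 3; a(2) = 9; a(3) = 1; a(4) = 19; a(5) = 17; a(6) = 5; a(7) = 21; a(8) = 7; a(9) = 11; a(10) = 13; a(11) = 3.
The sequence repeats with period 10.
The value 3 next appears (with n ≥ 2) at a(11).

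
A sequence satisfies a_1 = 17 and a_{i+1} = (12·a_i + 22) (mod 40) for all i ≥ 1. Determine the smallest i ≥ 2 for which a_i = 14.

3

Computing terms: a_1 = 17,  a_2 = 26,  a_3 = 14,  a_4 = 30,  a_5 = 22,  a_6 = 6,  a_7 = 14.
Since a_7 = a_3 = 14, the sequence is eventually periodic: after a pre-period of length 2 it cycles with period 4.
The value 14 first appears (with i ≥ 2) at a_3.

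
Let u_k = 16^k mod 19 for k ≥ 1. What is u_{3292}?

Listing terms: u_1 = 16, u_2 = 9, u_3 = 11, u_4 = 5, u_5 = 4, u_6 = 7, u_7 = 17, u_8 = 6, u_9 = 1, u_{10} = 16.
The sequence repeats with period 9.
(3292 - 1) mod 9 = 6, so u_{3292} = u_7 = 17.

17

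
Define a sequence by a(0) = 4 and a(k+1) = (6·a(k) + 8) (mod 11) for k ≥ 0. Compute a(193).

Computing terms: a(0) = 4,  a(1) = 10,  a(2) = 2,  a(3) = 9,  a(4) = 7,  a(5) = 6,  a(6) = 0,  a(7) = 8,  a(8) = 1,  a(9) = 3,  a(10) = 4.
Since a(10) = a(0) = 4, the sequence is periodic with period 10.
So a(193) = a(0 + ((193-0) mod 10)) = a(3) = 9.

9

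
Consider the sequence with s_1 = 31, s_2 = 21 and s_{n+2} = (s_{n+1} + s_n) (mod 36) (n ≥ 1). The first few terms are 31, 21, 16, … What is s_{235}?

We have s_1 = 31,  s_2 = 21,  s_3 = 16,  s_4 = 1,  s_5 = 17,  s_6 = 18,  s_7 = 35,  s_8 = 17,  s_9 = 16,  s_{10} = 33,  s_{11} = 13,  s_{12} = 10,  s_{13} = 23,  s_{14} = 33,  s_{15} = 20,  s_{16} = 17,  s_{17} = 1,  s_{18} = 18,  s_{19} = 19,  s_{20} = 1,  s_{21} = 20,  s_{22} = 21,  s_{23} = 5,  s_{24} = 26,  s_{25} = 31,  s_{26} = 21.
Since (s_{25}, s_{26}) = (s_1, s_2) = (31, 21) (two consecutive terms determine the rest), the sequence is periodic with period 24.
(235 - 1) mod 24 = 18, so s_{235} = s_{19} = 19.

19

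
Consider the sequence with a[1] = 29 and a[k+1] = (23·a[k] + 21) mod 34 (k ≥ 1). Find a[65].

We have a[1] = 29; a[2] = 8; a[3] = 1; a[4] = 10; a[5] = 13; a[6] = 14; a[7] = 3; a[8] = 22; a[9] = 17; a[10] = 4; a[11] = 11; a[12] = 2; a[13] = 33; a[14] = 32; a[15] = 9; a[16] = 24; a[17] = 29.
The sequence repeats with period 16.
(65 - 1) mod 16 = 0, so a[65] = a[1] = 29.

29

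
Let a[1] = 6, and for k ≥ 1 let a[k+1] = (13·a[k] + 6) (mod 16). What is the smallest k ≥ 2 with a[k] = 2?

Listing terms: a[1] = 6; a[2] = 4; a[3] = 10; a[4] = 8; a[5] = 14; a[6] = 12; a[7] = 2; a[8] = 0; a[9] = 6.
Since a[9] = a[1] = 6, the sequence is periodic with period 8.
The value 2 first appears (with k ≥ 2) at a[7].

7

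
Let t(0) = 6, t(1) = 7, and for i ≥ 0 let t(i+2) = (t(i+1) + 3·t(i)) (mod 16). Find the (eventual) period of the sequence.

12

Listing terms: t(0) = 6,  t(1) = 7,  t(2) = 9,  t(3) = 14,  t(4) = 9,  t(5) = 3,  t(6) = 14,  t(7) = 7,  t(8) = 1,  t(9) = 6,  t(10) = 9,  t(11) = 11,  t(12) = 6,  t(13) = 7.
Since (t(12), t(13)) = (t(0), t(1)) = (6, 7) (two consecutive terms determine the rest), the sequence is periodic with period 12.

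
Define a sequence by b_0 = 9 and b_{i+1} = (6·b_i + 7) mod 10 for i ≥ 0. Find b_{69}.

Listing terms: b_0 = 9, b_1 = 1, b_2 = 3, b_3 = 5, b_4 = 7, b_5 = 9.
Since b_5 = b_0 = 9, the sequence is periodic with period 5.
So b_{69} = b_{0 + ((69-0) mod 5)} = b_4 = 7.

7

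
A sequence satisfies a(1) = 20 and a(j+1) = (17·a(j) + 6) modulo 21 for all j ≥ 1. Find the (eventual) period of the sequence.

6

We have a(1) = 20, a(2) = 10, a(3) = 8, a(4) = 16, a(5) = 5, a(6) = 7, a(7) = 20.
Since a(7) = a(1) = 20, the sequence is periodic with period 6.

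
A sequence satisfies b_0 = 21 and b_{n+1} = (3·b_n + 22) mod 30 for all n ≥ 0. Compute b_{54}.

7

We have b_0 = 21, b_1 = 25, b_2 = 7, b_3 = 13, b_4 = 1, b_5 = 25.
Since b_5 = b_1 = 25, the sequence is eventually periodic: after a pre-period of length 1 it cycles with period 4.
For n ≥ 1, b_n depends only on (n - 1) mod 4. (54 - 1) mod 4 = 1, so b_{54} = b_2 = 7.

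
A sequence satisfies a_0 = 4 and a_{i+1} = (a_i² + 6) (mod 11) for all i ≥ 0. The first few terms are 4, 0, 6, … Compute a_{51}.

0

Listing terms: a_0 = 4, a_1 = 0, a_2 = 6, a_3 = 9, a_4 = 10, a_5 = 7, a_6 = 0.
Since a_6 = a_1 = 0, the sequence is eventually periodic: after a pre-period of length 1 it cycles with period 5.
For i ≥ 1, a_i depends only on (i - 1) mod 5. (51 - 1) mod 5 = 0, so a_{51} = a_1 = 0.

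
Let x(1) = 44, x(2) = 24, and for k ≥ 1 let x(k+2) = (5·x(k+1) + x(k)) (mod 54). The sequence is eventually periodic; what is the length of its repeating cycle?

8

We have x(1) = 44, x(2) = 24, x(3) = 2, x(4) = 34, x(5) = 10, x(6) = 30, x(7) = 52, x(8) = 20, x(9) = 44, x(10) = 24.
The sequence repeats with period 8.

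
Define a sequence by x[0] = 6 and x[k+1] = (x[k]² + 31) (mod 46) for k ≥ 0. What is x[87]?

35

Listing terms: x[0] = 6,  x[1] = 21,  x[2] = 12,  x[3] = 37,  x[4] = 20,  x[5] = 17,  x[6] = 44,  x[7] = 35,  x[8] = 14,  x[9] = 43,  x[10] = 40,  x[11] = 21.
Since x[11] = x[1] = 21, the sequence is eventually periodic: after a pre-period of length 1 it cycles with period 10.
For k ≥ 1, x[k] depends only on (k - 1) mod 10. (87 - 1) mod 10 = 6, so x[87] = x[7] = 35.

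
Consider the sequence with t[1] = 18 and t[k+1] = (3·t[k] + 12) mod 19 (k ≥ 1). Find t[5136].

t[1] = 18,  t[2] = 9,  t[3] = 1,  t[4] = 15,  t[5] = 0,  t[6] = 12,  t[7] = 10,  t[8] = 4,  t[9] = 5,  t[10] = 8,  t[11] = 17,  t[12] = 6,  t[13] = 11,  t[14] = 7,  t[15] = 14,  t[16] = 16,  t[17] = 3,  t[18] = 2,  t[19] = 18.
The sequence repeats with period 18.
So t[5136] = t[1 + ((5136-1) mod 18)] = t[6] = 12.

12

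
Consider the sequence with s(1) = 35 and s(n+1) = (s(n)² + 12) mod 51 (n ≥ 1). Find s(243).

28

Listing terms: s(1) = 35; s(2) = 13; s(3) = 28; s(4) = 31; s(5) = 4; s(6) = 28.
Since s(6) = s(3) = 28, the sequence is eventually periodic: after a pre-period of length 2 it cycles with period 3.
For n ≥ 3, s(n) depends only on (n - 3) mod 3. (243 - 3) mod 3 = 0, so s(243) = s(3) = 28.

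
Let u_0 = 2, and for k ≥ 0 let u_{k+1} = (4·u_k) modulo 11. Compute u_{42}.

10

Listing terms: u_0 = 2; u_1 = 8; u_2 = 10; u_3 = 7; u_4 = 6; u_5 = 2.
Since u_5 = u_0 = 2, the sequence is periodic with period 5.
So u_{42} = u_{0 + ((42-0) mod 5)} = u_2 = 10.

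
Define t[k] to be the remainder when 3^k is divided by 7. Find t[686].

We have t[1] = 3; t[2] = 2; t[3] = 6; t[4] = 4; t[5] = 5; t[6] = 1; t[7] = 3.
Since t[7] = t[1] = 3, the sequence is periodic with period 6.
So t[686] = t[1 + ((686-1) mod 6)] = t[2] = 2.

2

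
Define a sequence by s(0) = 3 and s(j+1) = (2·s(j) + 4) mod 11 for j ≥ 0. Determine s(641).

s(0) = 3; s(1) = 10; s(2) = 2; s(3) = 8; s(4) = 9; s(5) = 0; s(6) = 4; s(7) = 1; s(8) = 6; s(9) = 5; s(10) = 3.
Since s(10) = s(0) = 3, the sequence is periodic with period 10.
(641 - 0) mod 10 = 1, so s(641) = s(1) = 10.

10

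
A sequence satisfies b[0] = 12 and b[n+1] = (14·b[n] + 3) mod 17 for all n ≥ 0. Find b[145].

1

Computing terms: b[0] = 12,  b[1] = 1,  b[2] = 0,  b[3] = 3,  b[4] = 11,  b[5] = 4,  b[6] = 8,  b[7] = 13,  b[8] = 15,  b[9] = 9,  b[10] = 10,  b[11] = 7,  b[12] = 16,  b[13] = 6,  b[14] = 2,  b[15] = 14,  b[16] = 12.
The sequence repeats with period 16.
(145 - 0) mod 16 = 1, so b[145] = b[1] = 1.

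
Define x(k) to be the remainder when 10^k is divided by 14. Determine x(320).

x(0) = 1, x(1) = 10, x(2) = 2, x(3) = 6, x(4) = 4, x(5) = 12, x(6) = 8, x(7) = 10.
Since x(7) = x(1) = 10, the sequence is eventually periodic: after a pre-period of length 1 it cycles with period 6.
For k ≥ 1, x(k) depends only on (k - 1) mod 6. (320 - 1) mod 6 = 1, so x(320) = x(2) = 2.

2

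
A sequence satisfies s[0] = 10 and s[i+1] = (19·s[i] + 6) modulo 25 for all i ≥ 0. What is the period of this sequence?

10

Listing terms: s[0] = 10, s[1] = 21, s[2] = 5, s[3] = 1, s[4] = 0, s[5] = 6, s[6] = 20, s[7] = 11, s[8] = 15, s[9] = 16, s[10] = 10.
The sequence repeats with period 10.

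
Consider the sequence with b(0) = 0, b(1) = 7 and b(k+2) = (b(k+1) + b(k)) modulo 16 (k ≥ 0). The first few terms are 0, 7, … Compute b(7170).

We have b(0) = 0, b(1) = 7, b(2) = 7, b(3) = 14, b(4) = 5, b(5) = 3, b(6) = 8, b(7) = 11, b(8) = 3, b(9) = 14, b(10) = 1, b(11) = 15, b(12) = 0, b(13) = 15, b(14) = 15, b(15) = 14, b(16) = 13, b(17) = 11, b(18) = 8, b(19) = 3, b(20) = 11, b(21) = 14, b(22) = 9, b(23) = 7, b(24) = 0, b(25) = 7.
The sequence repeats with period 24.
So b(7170) = b(0 + ((7170-0) mod 24)) = b(18) = 8.

8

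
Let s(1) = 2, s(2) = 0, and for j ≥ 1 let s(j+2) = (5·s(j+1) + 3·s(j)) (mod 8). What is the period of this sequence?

6

s(1) = 2, s(2) = 0, s(3) = 6, s(4) = 6, s(5) = 0, s(6) = 2, s(7) = 2, s(8) = 0.
The sequence repeats with period 6.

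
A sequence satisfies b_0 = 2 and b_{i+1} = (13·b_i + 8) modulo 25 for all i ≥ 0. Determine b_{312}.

Listing terms: b_0 = 2; b_1 = 9; b_2 = 0; b_3 = 8; b_4 = 12; b_5 = 14; b_6 = 15; b_7 = 3; b_8 = 22; b_9 = 19; b_{10} = 5; b_{11} = 23; b_{12} = 7; b_{13} = 24; b_{14} = 20; b_{15} = 18; b_{16} = 17; b_{17} = 4; b_{18} = 10; b_{19} = 13; b_{20} = 2.
The sequence repeats with period 20.
So b_{312} = b_{0 + ((312-0) mod 20)} = b_{12} = 7.

7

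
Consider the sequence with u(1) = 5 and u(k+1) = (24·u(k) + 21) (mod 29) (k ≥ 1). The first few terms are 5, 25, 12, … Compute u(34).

Listing terms: u(1) = 5; u(2) = 25; u(3) = 12; u(4) = 19; u(5) = 13; u(6) = 14; u(7) = 9; u(8) = 5.
The sequence repeats with period 7.
So u(34) = u(1 + ((34-1) mod 7)) = u(6) = 14.

14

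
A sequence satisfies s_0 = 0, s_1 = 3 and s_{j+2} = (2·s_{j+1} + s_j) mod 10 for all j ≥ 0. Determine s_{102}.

0

s_0 = 0,  s_1 = 3,  s_2 = 6,  s_3 = 5,  s_4 = 6,  s_5 = 7,  s_6 = 0,  s_7 = 7,  s_8 = 4,  s_9 = 5,  s_{10} = 4,  s_{11} = 3,  s_{12} = 0,  s_{13} = 3.
The sequence repeats with period 12.
(102 - 0) mod 12 = 6, so s_{102} = s_6 = 0.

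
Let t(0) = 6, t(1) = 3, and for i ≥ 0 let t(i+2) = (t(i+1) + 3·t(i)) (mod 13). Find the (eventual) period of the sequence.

Listing terms: t(0) = 6,  t(1) = 3,  t(2) = 8,  t(3) = 4,  t(4) = 2,  t(5) = 1,  t(6) = 7,  t(7) = 10,  t(8) = 5,  t(9) = 9,  t(10) = 11,  t(11) = 12,  t(12) = 6,  t(13) = 3.
The sequence repeats with period 12.

12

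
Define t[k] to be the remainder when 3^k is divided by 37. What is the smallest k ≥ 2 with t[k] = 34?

Computing terms: t[1] = 3, t[2] = 9, t[3] = 27, t[4] = 7, t[5] = 21, t[6] = 26, t[7] = 4, t[8] = 12, t[9] = 36, t[10] = 34, t[11] = 28, t[12] = 10, t[13] = 30, t[14] = 16, t[15] = 11, t[16] = 33, t[17] = 25, t[18] = 1, t[19] = 3.
Since t[19] = t[1] = 3, the sequence is periodic with period 18.
The value 34 first appears (with k ≥ 2) at t[10].

10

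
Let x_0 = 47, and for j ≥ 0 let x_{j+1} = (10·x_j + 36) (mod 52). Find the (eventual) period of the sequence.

6

We have x_0 = 47, x_1 = 38, x_2 = 0, x_3 = 36, x_4 = 32, x_5 = 44, x_6 = 8, x_7 = 12, x_8 = 0.
Since x_8 = x_2 = 0, the sequence is eventually periodic: after a pre-period of length 2 it cycles with period 6.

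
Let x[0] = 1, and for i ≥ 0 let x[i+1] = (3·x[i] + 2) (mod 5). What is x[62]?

Computing terms: x[0] = 1,  x[1] = 0,  x[2] = 2,  x[3] = 3,  x[4] = 1.
Since x[4] = x[0] = 1, the sequence is periodic with period 4.
(62 - 0) mod 4 = 2, so x[62] = x[2] = 2.

2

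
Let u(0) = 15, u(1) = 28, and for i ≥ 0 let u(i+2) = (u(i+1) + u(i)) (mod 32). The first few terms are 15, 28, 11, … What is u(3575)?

29

u(0) = 15; u(1) = 28; u(2) = 11; u(3) = 7; u(4) = 18; u(5) = 25; u(6) = 11; u(7) = 4; u(8) = 15; u(9) = 19; u(10) = 2; u(11) = 21; u(12) = 23; u(13) = 12; u(14) = 3; u(15) = 15; u(16) = 18; u(17) = 1; u(18) = 19; u(19) = 20; u(20) = 7; u(21) = 27; u(22) = 2; u(23) = 29; u(24) = 31; u(25) = 28; u(26) = 27; u(27) = 23; u(28) = 18; u(29) = 9; u(30) = 27; u(31) = 4; u(32) = 31; u(33) = 3; u(34) = 2; u(35) = 5; u(36) = 7; u(37) = 12; u(38) = 19; u(39) = 31; u(40) = 18; u(41) = 17; u(42) = 3; u(43) = 20; u(44) = 23; u(45) = 11; u(46) = 2; u(47) = 13; u(48) = 15; u(49) = 28.
The sequence repeats with period 48.
So u(3575) = u(0 + ((3575-0) mod 48)) = u(23) = 29.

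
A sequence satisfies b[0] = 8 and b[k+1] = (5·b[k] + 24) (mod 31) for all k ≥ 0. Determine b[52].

2

Listing terms: b[0] = 8, b[1] = 2, b[2] = 3, b[3] = 8.
Since b[3] = b[0] = 8, the sequence is periodic with period 3.
(52 - 0) mod 3 = 1, so b[52] = b[1] = 2.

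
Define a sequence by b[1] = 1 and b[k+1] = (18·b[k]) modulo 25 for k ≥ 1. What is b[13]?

We have b[1] = 1,  b[2] = 18,  b[3] = 24,  b[4] = 7,  b[5] = 1.
The sequence repeats with period 4.
So b[13] = b[1 + ((13-1) mod 4)] = b[1] = 1.

1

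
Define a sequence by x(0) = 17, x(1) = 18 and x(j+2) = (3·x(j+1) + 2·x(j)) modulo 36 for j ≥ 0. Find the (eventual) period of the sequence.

Listing terms: x(0) = 17,  x(1) = 18,  x(2) = 16,  x(3) = 12,  x(4) = 32,  x(5) = 12,  x(6) = 28,  x(7) = 0,  x(8) = 20,  x(9) = 24,  x(10) = 4,  x(11) = 24,  x(12) = 8,  x(13) = 0,  x(14) = 16,  x(15) = 12.
Since (x(14), x(15)) = (x(2), x(3)) = (16, 12) (two consecutive terms determine the rest), the sequence is eventually periodic: after a pre-period of length 2 it cycles with period 12.

12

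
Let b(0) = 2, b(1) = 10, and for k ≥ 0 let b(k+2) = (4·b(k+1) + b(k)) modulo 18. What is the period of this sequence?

8

Listing terms: b(0) = 2, b(1) = 10, b(2) = 6, b(3) = 16, b(4) = 16, b(5) = 8, b(6) = 12, b(7) = 2, b(8) = 2, b(9) = 10.
Since (b(8), b(9)) = (b(0), b(1)) = (2, 10) (two consecutive terms determine the rest), the sequence is periodic with period 8.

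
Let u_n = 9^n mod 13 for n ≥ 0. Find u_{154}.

u_0 = 1, u_1 = 9, u_2 = 3, u_3 = 1.
The sequence repeats with period 3.
(154 - 0) mod 3 = 1, so u_{154} = u_1 = 9.

9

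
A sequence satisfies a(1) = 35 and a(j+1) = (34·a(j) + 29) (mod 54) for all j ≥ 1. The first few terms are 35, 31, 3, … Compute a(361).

53

a(1) = 35; a(2) = 31; a(3) = 3; a(4) = 23; a(5) = 1; a(6) = 9; a(7) = 11; a(8) = 25; a(9) = 15; a(10) = 53; a(11) = 49; a(12) = 21; a(13) = 41; a(14) = 19; a(15) = 27; a(16) = 29; a(17) = 43; a(18) = 33; a(19) = 17; a(20) = 13; a(21) = 39; a(22) = 5; a(23) = 37; a(24) = 45; a(25) = 47; a(26) = 7; a(27) = 51; a(28) = 35.
The sequence repeats with period 27.
(361 - 1) mod 27 = 9, so a(361) = a(10) = 53.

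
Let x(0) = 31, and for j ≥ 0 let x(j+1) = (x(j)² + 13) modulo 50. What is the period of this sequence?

4

Listing terms: x(0) = 31,  x(1) = 24,  x(2) = 39,  x(3) = 34,  x(4) = 19,  x(5) = 24.
Since x(5) = x(1) = 24, the sequence is eventually periodic: after a pre-period of length 1 it cycles with period 4.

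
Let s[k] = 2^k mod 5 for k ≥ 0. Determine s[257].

2

Listing terms: s[0] = 1, s[1] = 2, s[2] = 4, s[3] = 3, s[4] = 1.
The sequence repeats with period 4.
(257 - 0) mod 4 = 1, so s[257] = s[1] = 2.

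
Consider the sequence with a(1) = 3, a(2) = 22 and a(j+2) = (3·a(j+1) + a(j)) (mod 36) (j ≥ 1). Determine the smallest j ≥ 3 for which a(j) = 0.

Computing terms: a(1) = 3; a(2) = 22; a(3) = 33; a(4) = 13; a(5) = 0; a(6) = 13; a(7) = 3; a(8) = 22.
The sequence repeats with period 6.
The value 0 first appears (with j ≥ 3) at a(5).

5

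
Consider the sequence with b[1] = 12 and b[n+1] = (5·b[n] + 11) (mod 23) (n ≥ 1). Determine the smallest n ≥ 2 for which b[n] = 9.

9

b[1] = 12; b[2] = 2; b[3] = 21; b[4] = 1; b[5] = 16; b[6] = 22; b[7] = 6; b[8] = 18; b[9] = 9; b[10] = 10; b[11] = 15; b[12] = 17; b[13] = 4; b[14] = 8; b[15] = 5; b[16] = 13; b[17] = 7; b[18] = 0; b[19] = 11; b[20] = 20; b[21] = 19; b[22] = 14; b[23] = 12.
The sequence repeats with period 22.
The value 9 first appears (with n ≥ 2) at b[9].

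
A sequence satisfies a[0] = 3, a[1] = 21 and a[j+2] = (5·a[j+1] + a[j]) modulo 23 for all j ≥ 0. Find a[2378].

16

Listing terms: a[0] = 3; a[1] = 21; a[2] = 16; a[3] = 9; a[4] = 15; a[5] = 15; a[6] = 21; a[7] = 5; a[8] = 0; a[9] = 5; a[10] = 2; a[11] = 15; a[12] = 8; a[13] = 9; a[14] = 7; a[15] = 21; a[16] = 20; a[17] = 6; a[18] = 4; a[19] = 3; a[20] = 19; a[21] = 6; a[22] = 3; a[23] = 21.
The sequence repeats with period 22.
So a[2378] = a[0 + ((2378-0) mod 22)] = a[2] = 16.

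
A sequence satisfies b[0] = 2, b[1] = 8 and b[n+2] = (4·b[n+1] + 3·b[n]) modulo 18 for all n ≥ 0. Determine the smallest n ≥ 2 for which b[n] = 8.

4

Computing terms: b[0] = 2, b[1] = 8, b[2] = 2, b[3] = 14, b[4] = 8, b[5] = 2.
Since (b[4], b[5]) = (b[1], b[2]) = (8, 2) (two consecutive terms determine the rest), the sequence is eventually periodic: after a pre-period of length 1 it cycles with period 3.
The value 8 next appears (with n ≥ 2) at b[4].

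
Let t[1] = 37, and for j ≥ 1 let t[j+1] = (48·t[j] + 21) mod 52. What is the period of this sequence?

We have t[1] = 37; t[2] = 29; t[3] = 9; t[4] = 37.
The sequence repeats with period 3.

3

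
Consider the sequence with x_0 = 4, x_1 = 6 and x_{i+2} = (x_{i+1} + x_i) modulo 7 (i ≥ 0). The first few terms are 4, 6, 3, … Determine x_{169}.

Listing terms: x_0 = 4, x_1 = 6, x_2 = 3, x_3 = 2, x_4 = 5, x_5 = 0, x_6 = 5, x_7 = 5, x_8 = 3, x_9 = 1, x_{10} = 4, x_{11} = 5, x_{12} = 2, x_{13} = 0, x_{14} = 2, x_{15} = 2, x_{16} = 4, x_{17} = 6.
Since (x_{16}, x_{17}) = (x_0, x_1) = (4, 6) (two consecutive terms determine the rest), the sequence is periodic with period 16.
So x_{169} = x_{0 + ((169-0) mod 16)} = x_9 = 1.

1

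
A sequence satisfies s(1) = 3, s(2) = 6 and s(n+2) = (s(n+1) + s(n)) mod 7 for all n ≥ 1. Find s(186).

1

We have s(1) = 3,  s(2) = 6,  s(3) = 2,  s(4) = 1,  s(5) = 3,  s(6) = 4,  s(7) = 0,  s(8) = 4,  s(9) = 4,  s(10) = 1,  s(11) = 5,  s(12) = 6,  s(13) = 4,  s(14) = 3,  s(15) = 0,  s(16) = 3,  s(17) = 3,  s(18) = 6.
The sequence repeats with period 16.
(186 - 1) mod 16 = 9, so s(186) = s(10) = 1.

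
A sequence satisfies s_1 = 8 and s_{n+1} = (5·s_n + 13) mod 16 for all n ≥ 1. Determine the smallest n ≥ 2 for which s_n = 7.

Listing terms: s_1 = 8,  s_2 = 5,  s_3 = 6,  s_4 = 11,  s_5 = 4,  s_6 = 1,  s_7 = 2,  s_8 = 7,  s_9 = 0,  s_{10} = 13,  s_{11} = 14,  s_{12} = 3,  s_{13} = 12,  s_{14} = 9,  s_{15} = 10,  s_{16} = 15,  s_{17} = 8.
The sequence repeats with period 16.
The value 7 first appears (with n ≥ 2) at s_8.

8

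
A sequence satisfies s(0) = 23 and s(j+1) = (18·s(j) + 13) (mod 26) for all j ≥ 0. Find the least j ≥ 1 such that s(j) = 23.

We have s(0) = 23,  s(1) = 11,  s(2) = 3,  s(3) = 15,  s(4) = 23.
Since s(4) = s(0) = 23, the sequence is periodic with period 4.
The value 23 next appears (with j ≥ 1) at s(4).

4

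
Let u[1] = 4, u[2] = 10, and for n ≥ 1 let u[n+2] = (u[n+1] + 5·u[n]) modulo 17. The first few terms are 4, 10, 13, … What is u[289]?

u[1] = 4,  u[2] = 10,  u[3] = 13,  u[4] = 12,  u[5] = 9,  u[6] = 1,  u[7] = 12,  u[8] = 0,  u[9] = 9,  u[10] = 9,  u[11] = 3,  u[12] = 14,  u[13] = 12,  u[14] = 14,  u[15] = 6,  u[16] = 8,  u[17] = 4,  u[18] = 10.
The sequence repeats with period 16.
(289 - 1) mod 16 = 0, so u[289] = u[1] = 4.

4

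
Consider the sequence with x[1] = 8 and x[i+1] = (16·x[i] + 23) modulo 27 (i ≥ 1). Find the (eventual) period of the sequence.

Computing terms: x[1] = 8,  x[2] = 16,  x[3] = 9,  x[4] = 5,  x[5] = 22,  x[6] = 24,  x[7] = 2,  x[8] = 1,  x[9] = 12,  x[10] = 26,  x[11] = 7,  x[12] = 0,  x[13] = 23,  x[14] = 13,  x[15] = 15,  x[16] = 20,  x[17] = 19,  x[18] = 3,  x[19] = 17,  x[20] = 25,  x[21] = 18,  x[22] = 14,  x[23] = 4,  x[24] = 6,  x[25] = 11,  x[26] = 10,  x[27] = 21,  x[28] = 8.
The sequence repeats with period 27.

27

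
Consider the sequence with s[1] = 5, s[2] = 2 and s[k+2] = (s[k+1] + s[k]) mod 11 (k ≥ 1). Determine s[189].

8

We have s[1] = 5, s[2] = 2, s[3] = 7, s[4] = 9, s[5] = 5, s[6] = 3, s[7] = 8, s[8] = 0, s[9] = 8, s[10] = 8, s[11] = 5, s[12] = 2.
The sequence repeats with period 10.
So s[189] = s[1 + ((189-1) mod 10)] = s[9] = 8.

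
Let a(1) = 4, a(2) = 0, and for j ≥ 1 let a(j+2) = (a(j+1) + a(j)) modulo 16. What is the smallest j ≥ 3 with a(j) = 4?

3

a(1) = 4; a(2) = 0; a(3) = 4; a(4) = 4; a(5) = 8; a(6) = 12; a(7) = 4; a(8) = 0.
The sequence repeats with period 6.
The value 4 first appears (with j ≥ 3) at a(3).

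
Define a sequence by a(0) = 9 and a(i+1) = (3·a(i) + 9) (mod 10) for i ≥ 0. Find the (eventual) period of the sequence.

a(0) = 9,  a(1) = 6,  a(2) = 7,  a(3) = 0,  a(4) = 9.
The sequence repeats with period 4.

4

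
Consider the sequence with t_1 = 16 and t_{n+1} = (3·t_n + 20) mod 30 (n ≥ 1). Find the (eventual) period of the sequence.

4

t_1 = 16; t_2 = 8; t_3 = 14; t_4 = 2; t_5 = 26; t_6 = 8.
Since t_6 = t_2 = 8, the sequence is eventually periodic: after a pre-period of length 1 it cycles with period 4.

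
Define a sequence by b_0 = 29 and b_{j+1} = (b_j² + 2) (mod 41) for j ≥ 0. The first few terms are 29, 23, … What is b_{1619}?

38

Computing terms: b_0 = 29, b_1 = 23, b_2 = 39, b_3 = 6, b_4 = 38, b_5 = 11, b_6 = 0, b_7 = 2, b_8 = 6.
Since b_8 = b_3 = 6, the sequence is eventually periodic: after a pre-period of length 3 it cycles with period 5.
For j ≥ 3, b_j depends only on (j - 3) mod 5. (1619 - 3) mod 5 = 1, so b_{1619} = b_4 = 38.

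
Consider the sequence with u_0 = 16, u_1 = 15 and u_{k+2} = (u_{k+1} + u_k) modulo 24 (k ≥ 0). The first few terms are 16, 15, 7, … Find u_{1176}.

16

Computing terms: u_0 = 16, u_1 = 15, u_2 = 7, u_3 = 22, u_4 = 5, u_5 = 3, u_6 = 8, u_7 = 11, u_8 = 19, u_9 = 6, u_{10} = 1, u_{11} = 7, u_{12} = 8, u_{13} = 15, u_{14} = 23, u_{15} = 14, u_{16} = 13, u_{17} = 3, u_{18} = 16, u_{19} = 19, u_{20} = 11, u_{21} = 6, u_{22} = 17, u_{23} = 23, u_{24} = 16, u_{25} = 15.
Since (u_{24}, u_{25}) = (u_0, u_1) = (16, 15) (two consecutive terms determine the rest), the sequence is periodic with period 24.
So u_{1176} = u_{0 + ((1176-0) mod 24)} = u_0 = 16.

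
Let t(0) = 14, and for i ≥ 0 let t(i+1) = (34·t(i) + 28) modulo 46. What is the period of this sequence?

22

Computing terms: t(0) = 14; t(1) = 44; t(2) = 6; t(3) = 2; t(4) = 4; t(5) = 26; t(6) = 38; t(7) = 32; t(8) = 12; t(9) = 22; t(10) = 40; t(11) = 8; t(12) = 24; t(13) = 16; t(14) = 20; t(15) = 18; t(16) = 42; t(17) = 30; t(18) = 36; t(19) = 10; t(20) = 0; t(21) = 28; t(22) = 14.
The sequence repeats with period 22.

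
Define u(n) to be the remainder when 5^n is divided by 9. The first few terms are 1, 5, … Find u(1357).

5

u(0) = 1,  u(1) = 5,  u(2) = 7,  u(3) = 8,  u(4) = 4,  u(5) = 2,  u(6) = 1.
Since u(6) = u(0) = 1, the sequence is periodic with period 6.
So u(1357) = u(0 + ((1357-0) mod 6)) = u(1) = 5.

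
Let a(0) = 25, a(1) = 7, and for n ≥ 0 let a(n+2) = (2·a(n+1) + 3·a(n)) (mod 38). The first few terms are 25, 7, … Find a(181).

7

Listing terms: a(0) = 25, a(1) = 7, a(2) = 13, a(3) = 9, a(4) = 19, a(5) = 27, a(6) = 35, a(7) = 37, a(8) = 27, a(9) = 13, a(10) = 31, a(11) = 25, a(12) = 29, a(13) = 19, a(14) = 11, a(15) = 3, a(16) = 1, a(17) = 11, a(18) = 25, a(19) = 7.
The sequence repeats with period 18.
So a(181) = a(0 + ((181-0) mod 18)) = a(1) = 7.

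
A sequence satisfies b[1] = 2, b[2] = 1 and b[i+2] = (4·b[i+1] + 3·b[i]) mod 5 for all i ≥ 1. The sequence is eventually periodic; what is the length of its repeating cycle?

b[1] = 2; b[2] = 1; b[3] = 0; b[4] = 3; b[5] = 2; b[6] = 2; b[7] = 4; b[8] = 2; b[9] = 0; b[10] = 1; b[11] = 4; b[12] = 4; b[13] = 3; b[14] = 4; b[15] = 0; b[16] = 2; b[17] = 3; b[18] = 3; b[19] = 1; b[20] = 3; b[21] = 0; b[22] = 4; b[23] = 1; b[24] = 1; b[25] = 2; b[26] = 1.
Since (b[25], b[26]) = (b[1], b[2]) = (2, 1) (two consecutive terms determine the rest), the sequence is periodic with period 24.

24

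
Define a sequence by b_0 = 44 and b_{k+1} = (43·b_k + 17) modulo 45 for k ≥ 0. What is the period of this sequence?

9

Listing terms: b_0 = 44,  b_1 = 19,  b_2 = 24,  b_3 = 14,  b_4 = 34,  b_5 = 39,  b_6 = 29,  b_7 = 4,  b_8 = 9,  b_9 = 44.
Since b_9 = b_0 = 44, the sequence is periodic with period 9.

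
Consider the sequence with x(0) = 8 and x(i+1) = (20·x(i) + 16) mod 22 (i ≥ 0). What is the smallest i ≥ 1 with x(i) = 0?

1

x(0) = 8; x(1) = 0; x(2) = 16; x(3) = 6; x(4) = 4; x(5) = 8.
Since x(5) = x(0) = 8, the sequence is periodic with period 5.
The value 0 first appears (with i ≥ 1) at x(1).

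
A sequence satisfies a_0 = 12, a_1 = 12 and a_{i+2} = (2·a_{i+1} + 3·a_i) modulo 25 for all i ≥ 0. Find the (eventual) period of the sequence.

a_0 = 12, a_1 = 12, a_2 = 10, a_3 = 6, a_4 = 17, a_5 = 2, a_6 = 5, a_7 = 16, a_8 = 22, a_9 = 17, a_{10} = 0, a_{11} = 1, a_{12} = 2, a_{13} = 7, a_{14} = 20, a_{15} = 11, a_{16} = 7, a_{17} = 22, a_{18} = 15, a_{19} = 21, a_{20} = 12, a_{21} = 12.
Since (a_{20}, a_{21}) = (a_0, a_1) = (12, 12) (two consecutive terms determine the rest), the sequence is periodic with period 20.

20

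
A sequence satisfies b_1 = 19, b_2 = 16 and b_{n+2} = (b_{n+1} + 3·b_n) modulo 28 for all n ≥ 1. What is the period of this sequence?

24

Computing terms: b_1 = 19; b_2 = 16; b_3 = 17; b_4 = 9; b_5 = 4; b_6 = 3; b_7 = 15; b_8 = 24; b_9 = 13; b_{10} = 1; b_{11} = 12; b_{12} = 15; b_{13} = 23; b_{14} = 12; b_{15} = 25; b_{16} = 5; b_{17} = 24; b_{18} = 11; b_{19} = 27; b_{20} = 4; b_{21} = 1; b_{22} = 13; b_{23} = 16; b_{24} = 27; b_{25} = 19; b_{26} = 16.
Since (b_{25}, b_{26}) = (b_1, b_2) = (19, 16) (two consecutive terms determine the rest), the sequence is periodic with period 24.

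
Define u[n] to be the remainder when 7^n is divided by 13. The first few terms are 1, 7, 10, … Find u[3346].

4

Listing terms: u[0] = 1,  u[1] = 7,  u[2] = 10,  u[3] = 5,  u[4] = 9,  u[5] = 11,  u[6] = 12,  u[7] = 6,  u[8] = 3,  u[9] = 8,  u[10] = 4,  u[11] = 2,  u[12] = 1.
The sequence repeats with period 12.
(3346 - 0) mod 12 = 10, so u[3346] = u[10] = 4.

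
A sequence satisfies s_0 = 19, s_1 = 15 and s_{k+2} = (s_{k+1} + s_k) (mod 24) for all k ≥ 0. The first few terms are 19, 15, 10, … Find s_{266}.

Listing terms: s_0 = 19; s_1 = 15; s_2 = 10; s_3 = 1; s_4 = 11; s_5 = 12; s_6 = 23; s_7 = 11; s_8 = 10; s_9 = 21; s_{10} = 7; s_{11} = 4; s_{12} = 11; s_{13} = 15; s_{14} = 2; s_{15} = 17; s_{16} = 19; s_{17} = 12; s_{18} = 7; s_{19} = 19; s_{20} = 2; s_{21} = 21; s_{22} = 23; s_{23} = 20; s_{24} = 19; s_{25} = 15.
The sequence repeats with period 24.
(266 - 0) mod 24 = 2, so s_{266} = s_2 = 10.

10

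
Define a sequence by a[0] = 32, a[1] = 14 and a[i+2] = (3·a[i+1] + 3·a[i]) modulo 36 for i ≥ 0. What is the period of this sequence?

3

Computing terms: a[0] = 32, a[1] = 14, a[2] = 30, a[3] = 24, a[4] = 18, a[5] = 18, a[6] = 0, a[7] = 18, a[8] = 18.
Since (a[7], a[8]) = (a[4], a[5]) = (18, 18) (two consecutive terms determine the rest), the sequence is eventually periodic: after a pre-period of length 4 it cycles with period 3.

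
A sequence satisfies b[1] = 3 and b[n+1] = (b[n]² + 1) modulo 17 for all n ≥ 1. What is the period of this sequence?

b[1] = 3; b[2] = 10; b[3] = 16; b[4] = 2; b[5] = 5; b[6] = 9; b[7] = 14; b[8] = 10.
Since b[8] = b[2] = 10, the sequence is eventually periodic: after a pre-period of length 1 it cycles with period 6.

6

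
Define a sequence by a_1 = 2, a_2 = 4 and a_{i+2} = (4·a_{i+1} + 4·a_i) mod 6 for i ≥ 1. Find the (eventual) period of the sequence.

Computing terms: a_1 = 2, a_2 = 4, a_3 = 0, a_4 = 4, a_5 = 4, a_6 = 2, a_7 = 0, a_8 = 2, a_9 = 2, a_{10} = 4.
Since (a_9, a_{10}) = (a_1, a_2) = (2, 4) (two consecutive terms determine the rest), the sequence is periodic with period 8.

8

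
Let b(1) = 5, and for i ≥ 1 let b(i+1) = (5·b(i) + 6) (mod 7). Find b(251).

b(1) = 5,  b(2) = 3,  b(3) = 0,  b(4) = 6,  b(5) = 1,  b(6) = 4,  b(7) = 5.
Since b(7) = b(1) = 5, the sequence is periodic with period 6.
(251 - 1) mod 6 = 4, so b(251) = b(5) = 1.

1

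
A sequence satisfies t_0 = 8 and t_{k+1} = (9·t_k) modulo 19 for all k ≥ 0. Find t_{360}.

8

Computing terms: t_0 = 8,  t_1 = 15,  t_2 = 2,  t_3 = 18,  t_4 = 10,  t_5 = 14,  t_6 = 12,  t_7 = 13,  t_8 = 3,  t_9 = 8.
Since t_9 = t_0 = 8, the sequence is periodic with period 9.
So t_{360} = t_{0 + ((360-0) mod 9)} = t_0 = 8.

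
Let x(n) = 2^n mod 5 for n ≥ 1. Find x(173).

2

x(1) = 2; x(2) = 4; x(3) = 3; x(4) = 1; x(5) = 2.
Since x(5) = x(1) = 2, the sequence is periodic with period 4.
So x(173) = x(1 + ((173-1) mod 4)) = x(1) = 2.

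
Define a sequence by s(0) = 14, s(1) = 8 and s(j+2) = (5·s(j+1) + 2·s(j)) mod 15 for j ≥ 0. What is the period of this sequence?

Computing terms: s(0) = 14,  s(1) = 8,  s(2) = 8,  s(3) = 11,  s(4) = 11,  s(5) = 2,  s(6) = 2,  s(7) = 14,  s(8) = 14,  s(9) = 8.
The sequence repeats with period 8.

8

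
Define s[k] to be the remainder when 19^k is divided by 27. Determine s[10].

19

Computing terms: s[1] = 19, s[2] = 10, s[3] = 1, s[4] = 19.
The sequence repeats with period 3.
So s[10] = s[1 + ((10-1) mod 3)] = s[1] = 19.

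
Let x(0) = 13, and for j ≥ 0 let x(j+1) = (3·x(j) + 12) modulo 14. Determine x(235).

9

x(0) = 13; x(1) = 9; x(2) = 11; x(3) = 3; x(4) = 7; x(5) = 5; x(6) = 13.
Since x(6) = x(0) = 13, the sequence is periodic with period 6.
(235 - 0) mod 6 = 1, so x(235) = x(1) = 9.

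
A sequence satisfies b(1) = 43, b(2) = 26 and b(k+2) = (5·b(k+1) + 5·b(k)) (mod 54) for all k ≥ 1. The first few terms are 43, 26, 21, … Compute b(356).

Computing terms: b(1) = 43,  b(2) = 26,  b(3) = 21,  b(4) = 19,  b(5) = 38,  b(6) = 15,  b(7) = 49,  b(8) = 50,  b(9) = 9,  b(10) = 25,  b(11) = 8,  b(12) = 3,  b(13) = 1,  b(14) = 20,  b(15) = 51,  b(16) = 31,  b(17) = 32,  b(18) = 45,  b(19) = 7,  b(20) = 44,  b(21) = 39,  b(22) = 37,  b(23) = 2,  b(24) = 33,  b(25) = 13,  b(26) = 14,  b(27) = 27,  b(28) = 43,  b(29) = 26.
Since (b(28), b(29)) = (b(1), b(2)) = (43, 26) (two consecutive terms determine the rest), the sequence is periodic with period 27.
(356 - 1) mod 27 = 4, so b(356) = b(5) = 38.

38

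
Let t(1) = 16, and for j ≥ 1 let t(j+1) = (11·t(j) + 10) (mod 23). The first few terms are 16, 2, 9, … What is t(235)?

4

We have t(1) = 16; t(2) = 2; t(3) = 9; t(4) = 17; t(5) = 13; t(6) = 15; t(7) = 14; t(8) = 3; t(9) = 20; t(10) = 0; t(11) = 10; t(12) = 5; t(13) = 19; t(14) = 12; t(15) = 4; t(16) = 8; t(17) = 6; t(18) = 7; t(19) = 18; t(20) = 1; t(21) = 21; t(22) = 11; t(23) = 16.
Since t(23) = t(1) = 16, the sequence is periodic with period 22.
So t(235) = t(1 + ((235-1) mod 22)) = t(15) = 4.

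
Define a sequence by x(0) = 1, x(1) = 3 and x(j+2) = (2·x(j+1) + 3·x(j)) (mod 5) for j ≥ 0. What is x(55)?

Listing terms: x(0) = 1, x(1) = 3, x(2) = 4, x(3) = 2, x(4) = 1, x(5) = 3.
The sequence repeats with period 4.
(55 - 0) mod 4 = 3, so x(55) = x(3) = 2.

2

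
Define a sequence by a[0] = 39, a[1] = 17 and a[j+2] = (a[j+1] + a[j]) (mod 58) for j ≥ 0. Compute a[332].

28

We have a[0] = 39; a[1] = 17; a[2] = 56; a[3] = 15; a[4] = 13; a[5] = 28; a[6] = 41; a[7] = 11; a[8] = 52; a[9] = 5; a[10] = 57; a[11] = 4; a[12] = 3; a[13] = 7; a[14] = 10; a[15] = 17; a[16] = 27; a[17] = 44; a[18] = 13; a[19] = 57; a[20] = 12; a[21] = 11; a[22] = 23; a[23] = 34; a[24] = 57; a[25] = 33; a[26] = 32; a[27] = 7; a[28] = 39; a[29] = 46; a[30] = 27; a[31] = 15; a[32] = 42; a[33] = 57; a[34] = 41; a[35] = 40; a[36] = 23; a[37] = 5; a[38] = 28; a[39] = 33; a[40] = 3; a[41] = 36; a[42] = 39; a[43] = 17.
Since (a[42], a[43]) = (a[0], a[1]) = (39, 17) (two consecutive terms determine the rest), the sequence is periodic with period 42.
So a[332] = a[0 + ((332-0) mod 42)] = a[38] = 28.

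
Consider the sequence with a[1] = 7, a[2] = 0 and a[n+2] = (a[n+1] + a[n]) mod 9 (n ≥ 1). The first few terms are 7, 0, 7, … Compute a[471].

2

We have a[1] = 7,  a[2] = 0,  a[3] = 7,  a[4] = 7,  a[5] = 5,  a[6] = 3,  a[7] = 8,  a[8] = 2,  a[9] = 1,  a[10] = 3,  a[11] = 4,  a[12] = 7,  a[13] = 2,  a[14] = 0,  a[15] = 2,  a[16] = 2,  a[17] = 4,  a[18] = 6,  a[19] = 1,  a[20] = 7,  a[21] = 8,  a[22] = 6,  a[23] = 5,  a[24] = 2,  a[25] = 7,  a[26] = 0.
The sequence repeats with period 24.
So a[471] = a[1 + ((471-1) mod 24)] = a[15] = 2.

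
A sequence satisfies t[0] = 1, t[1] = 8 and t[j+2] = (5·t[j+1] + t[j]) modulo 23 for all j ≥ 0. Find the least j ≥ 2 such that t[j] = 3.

t[0] = 1,  t[1] = 8,  t[2] = 18,  t[3] = 6,  t[4] = 2,  t[5] = 16,  t[6] = 13,  t[7] = 12,  t[8] = 4,  t[9] = 9,  t[10] = 3,  t[11] = 1,  t[12] = 8.
The sequence repeats with period 11.
The value 3 first appears (with j ≥ 2) at t[10].

10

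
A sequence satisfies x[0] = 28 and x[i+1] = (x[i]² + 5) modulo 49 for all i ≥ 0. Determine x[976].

Computing terms: x[0] = 28; x[1] = 5; x[2] = 30; x[3] = 23; x[4] = 44; x[5] = 30.
Since x[5] = x[2] = 30, the sequence is eventually periodic: after a pre-period of length 2 it cycles with period 3.
For i ≥ 2, x[i] depends only on (i - 2) mod 3. (976 - 2) mod 3 = 2, so x[976] = x[4] = 44.

44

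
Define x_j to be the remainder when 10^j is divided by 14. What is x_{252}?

8

Listing terms: x_0 = 1,  x_1 = 10,  x_2 = 2,  x_3 = 6,  x_4 = 4,  x_5 = 12,  x_6 = 8,  x_7 = 10.
Since x_7 = x_1 = 10, the sequence is eventually periodic: after a pre-period of length 1 it cycles with period 6.
For j ≥ 1, x_j depends only on (j - 1) mod 6. (252 - 1) mod 6 = 5, so x_{252} = x_6 = 8.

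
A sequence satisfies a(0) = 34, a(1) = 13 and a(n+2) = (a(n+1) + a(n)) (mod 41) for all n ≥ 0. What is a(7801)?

13

Listing terms: a(0) = 34; a(1) = 13; a(2) = 6; a(3) = 19; a(4) = 25; a(5) = 3; a(6) = 28; a(7) = 31; a(8) = 18; a(9) = 8; a(10) = 26; a(11) = 34; a(12) = 19; a(13) = 12; a(14) = 31; a(15) = 2; a(16) = 33; a(17) = 35; a(18) = 27; a(19) = 21; a(20) = 7; a(21) = 28; a(22) = 35; a(23) = 22; a(24) = 16; a(25) = 38; a(26) = 13; a(27) = 10; a(28) = 23; a(29) = 33; a(30) = 15; a(31) = 7; a(32) = 22; a(33) = 29; a(34) = 10; a(35) = 39; a(36) = 8; a(37) = 6; a(38) = 14; a(39) = 20; a(40) = 34; a(41) = 13.
The sequence repeats with period 40.
(7801 - 0) mod 40 = 1, so a(7801) = a(1) = 13.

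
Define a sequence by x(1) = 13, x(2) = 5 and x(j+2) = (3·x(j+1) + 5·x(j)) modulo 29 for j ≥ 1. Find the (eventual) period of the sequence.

We have x(1) = 13,  x(2) = 5,  x(3) = 22,  x(4) = 4,  x(5) = 6,  x(6) = 9,  x(7) = 28,  x(8) = 13,  x(9) = 5.
The sequence repeats with period 7.

7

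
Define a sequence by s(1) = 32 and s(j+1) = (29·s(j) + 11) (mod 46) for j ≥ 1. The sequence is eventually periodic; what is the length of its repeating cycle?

We have s(1) = 32, s(2) = 19, s(3) = 10, s(4) = 25, s(5) = 0, s(6) = 11, s(7) = 8, s(8) = 13, s(9) = 20, s(10) = 39, s(11) = 38, s(12) = 9, s(13) = 42, s(14) = 33, s(15) = 2, s(16) = 23, s(17) = 34, s(18) = 31, s(19) = 36, s(20) = 43, s(21) = 16, s(22) = 15, s(23) = 32.
The sequence repeats with period 22.

22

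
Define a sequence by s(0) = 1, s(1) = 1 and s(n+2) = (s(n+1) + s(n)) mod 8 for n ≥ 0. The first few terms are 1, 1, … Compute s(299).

0

s(0) = 1, s(1) = 1, s(2) = 2, s(3) = 3, s(4) = 5, s(5) = 0, s(6) = 5, s(7) = 5, s(8) = 2, s(9) = 7, s(10) = 1, s(11) = 0, s(12) = 1, s(13) = 1.
Since (s(12), s(13)) = (s(0), s(1)) = (1, 1) (two consecutive terms determine the rest), the sequence is periodic with period 12.
(299 - 0) mod 12 = 11, so s(299) = s(11) = 0.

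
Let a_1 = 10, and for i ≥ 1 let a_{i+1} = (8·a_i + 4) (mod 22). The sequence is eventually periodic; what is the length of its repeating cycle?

We have a_1 = 10,  a_2 = 18,  a_3 = 16,  a_4 = 0,  a_5 = 4,  a_6 = 14,  a_7 = 6,  a_8 = 8,  a_9 = 2,  a_{10} = 20,  a_{11} = 10.
The sequence repeats with period 10.

10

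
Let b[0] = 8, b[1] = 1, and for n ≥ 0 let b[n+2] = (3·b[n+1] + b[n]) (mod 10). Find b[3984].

8

b[0] = 8; b[1] = 1; b[2] = 1; b[3] = 4; b[4] = 3; b[5] = 3; b[6] = 2; b[7] = 9; b[8] = 9; b[9] = 6; b[10] = 7; b[11] = 7; b[12] = 8; b[13] = 1.
The sequence repeats with period 12.
(3984 - 0) mod 12 = 0, so b[3984] = b[0] = 8.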